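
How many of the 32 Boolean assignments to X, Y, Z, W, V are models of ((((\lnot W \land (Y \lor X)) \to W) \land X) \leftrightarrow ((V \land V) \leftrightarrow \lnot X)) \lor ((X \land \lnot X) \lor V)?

28

Initial set: {T (((((\lnot W \land (Y \lor X)) \to W) \land X) \leftrightarrow ((V \land V) \leftrightarrow \lnot X)) \lor ((X \land \lnot X) \lor V))}.
T (((((\lnot W \land (Y \lor X)) \to W) \land X) \leftrightarrow ((V \land V) \leftrightarrow \lnot X)) \lor ((X \land \lnot X) \lor V)): β-rule — branch into T ((((\lnot W \land (Y \lor X)) \to W) \land X) \leftrightarrow ((V \land V) \leftrightarrow \lnot X))  //  T ((X \land \lnot X) \lor V).
  branch 1 (add T ((((\lnot W \land (Y \lor X)) \to W) \land X) \leftrightarrow ((V \land V) \leftrightarrow \lnot X))):
    T ((((\lnot W \land (Y \lor X)) \to W) \land X) \leftrightarrow ((V \land V) \leftrightarrow \lnot X)): β-rule — branch into T (((\lnot W \land (Y \lor X)) \to W) \land X), T ((V \land V) \leftrightarrow \lnot X)  //  F (((\lnot W \land (Y \lor X)) \to W) \land X), F ((V \land V) \leftrightarrow \lnot X).
      branch 1.1 (add T (((\lnot W \land (Y \lor X)) \to W) \land X), T ((V \land V) \leftrightarrow \lnot X)):
        T (((\lnot W \land (Y \lor X)) \to W) \land X): α-rule — add T ((\lnot W \land (Y \lor X)) \to W), T X.
        T ((V \land V) \leftrightarrow \lnot X): β-rule — branch into T (V \land V), T \lnot X  //  F (V \land V), F \lnot X.
          branch 1.1.1 (add T (V \land V), T \lnot X):
            × closes — contains both X and \lnot X.
          branch 1.1.2 (add F (V \land V), F \lnot X):
            T ((\lnot W \land (Y \lor X)) \to W): β-rule — branch into F (\lnot W \land (Y \lor X))  //  T W.
              branch 1.1.2.1 (add F (\lnot W \land (Y \lor X))):
                F (V \land V): β-rule — branch into F V  //  F V.
                  branch 1.1.2.1.1 (add F V):
                    F (\lnot W \land (Y \lor X)): β-rule — branch into F \lnot W  //  F (Y \lor X).
                      branch 1.1.2.1.1.1 (add F \lnot W):
                        ○ open, literals {V=F, W=T, X=T}.
                      branch 1.1.2.1.1.2 (add F (Y \lor X)):
                        F (Y \lor X): α-rule — add F Y, F X.
                        × closes — contains both X and \lnot X.
                  branch 1.1.2.1.2 (add F V):
                    F (\lnot W \land (Y \lor X)): β-rule — branch into F \lnot W  //  F (Y \lor X).
                      branch 1.1.2.1.2.1 (add F \lnot W):
                        ○ open, literals {V=F, W=T, X=T}.
                      branch 1.1.2.1.2.2 (add F (Y \lor X)):
                        F (Y \lor X): α-rule — add F Y, F X.
                        × closes — contains both X and \lnot X.
              branch 1.1.2.2 (add T W):
                F (V \land V): β-rule — branch into F V  //  F V.
                  branch 1.1.2.2.1 (add F V):
                    ○ open, literals {V=F, W=T, X=T}.
                  branch 1.1.2.2.2 (add F V):
                    ○ open, literals {V=F, W=T, X=T}.
      branch 1.2 (add F (((\lnot W \land (Y \lor X)) \to W) \land X), F ((V \land V) \leftrightarrow \lnot X)):
        F (((\lnot W \land (Y \lor X)) \to W) \land X): β-rule — branch into F ((\lnot W \land (Y \lor X)) \to W)  //  F X.
          branch 1.2.1 (add F ((\lnot W \land (Y \lor X)) \to W)):
            F ((\lnot W \land (Y \lor X)) \to W): α-rule — add T (\lnot W \land (Y \lor X)), F W.
            T (\lnot W \land (Y \lor X)): α-rule — add T \lnot W, T (Y \lor X).
            F ((V \land V) \leftrightarrow \lnot X): β-rule — branch into T (V \land V), F \lnot X  //  F (V \land V), T \lnot X.
              branch 1.2.1.1 (add T (V \land V), F \lnot X):
                T (V \land V): α-rule — add T V, T V.
                T (Y \lor X): β-rule — branch into T Y  //  T X.
                  branch 1.2.1.1.1 (add T Y):
                    ○ open, literals {V=T, W=F, X=T, Y=T}.
                  branch 1.2.1.1.2 (add T X):
                    ○ open, literals {V=T, W=F, X=T}.
              branch 1.2.1.2 (add F (V \land V), T \lnot X):
                T (Y \lor X): β-rule — branch into T Y  //  T X.
                  branch 1.2.1.2.1 (add T Y):
                    F (V \land V): β-rule — branch into F V  //  F V.
                      branch 1.2.1.2.1.1 (add F V):
                        ○ open, literals {V=F, W=F, X=F, Y=T}.
                      branch 1.2.1.2.1.2 (add F V):
                        ○ open, literals {V=F, W=F, X=F, Y=T}.
                  branch 1.2.1.2.2 (add T X):
                    × closes — contains both X and \lnot X.
          branch 1.2.2 (add F X):
            F ((V \land V) \leftrightarrow \lnot X): β-rule — branch into T (V \land V), F \lnot X  //  F (V \land V), T \lnot X.
              branch 1.2.2.1 (add T (V \land V), F \lnot X):
                × closes — contains both X and \lnot X.
              branch 1.2.2.2 (add F (V \land V), T \lnot X):
                F (V \land V): β-rule — branch into F V  //  F V.
                  branch 1.2.2.2.1 (add F V):
                    ○ open, literals {V=F, X=F}.
                  branch 1.2.2.2.2 (add F V):
                    ○ open, literals {V=F, X=F}.
  branch 2 (add T ((X \land \lnot X) \lor V)):
    T ((X \land \lnot X) \lor V): β-rule — branch into T (X \land \lnot X)  //  T V.
      branch 2.1 (add T (X \land \lnot X)):
        T (X \land \lnot X): α-rule — add T X, T \lnot X.
        × closes — contains both X and \lnot X.
      branch 2.2 (add T V):
        ○ open, literals {V=T}.
6 branches closed, 11 open.
Each open branch fixes some atoms; the unmentioned ones are free. Counting distinct full assignments: branch {V=F, W=T, X=T} (Y, Z) contributes 4 new; branch {V=F, W=T, X=T} (Y, Z) contributes 0 new; branch {V=F, W=T, X=T} (Y, Z) contributes 0 new; branch {V=F, W=T, X=T} (Y, Z) contributes 0 new; branch {V=T, W=F, X=T, Y=T} (Z) contributes 2 new; branch {V=T, W=F, X=T} (Y, Z) contributes 2 new; branch {V=F, W=F, X=F, Y=T} (Z) contributes 2 new; branch {V=F, W=F, X=F, Y=T} (Z) contributes 0 new; branch {V=F, X=F} (Y, Z, W) contributes 6 new; branch {V=F, X=F} (Y, Z, W) contributes 0 new; branch {V=T} (X, Y, Z, W) contributes 12 new. Total: 28.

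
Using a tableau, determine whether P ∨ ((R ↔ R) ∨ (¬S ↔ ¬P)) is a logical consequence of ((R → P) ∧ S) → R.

Initial set: {(((R → P) ∧ S) → R); ¬(P ∨ ((R ↔ R) ∨ (¬S ↔ ¬P)))}.
¬(P ∨ ((R ↔ R) ∨ (¬S ↔ ¬P))): α-rule — add ¬P, ¬((R ↔ R) ∨ (¬S ↔ ¬P)).
¬((R ↔ R) ∨ (¬S ↔ ¬P)): α-rule — add ¬(R ↔ R), ¬(¬S ↔ ¬P).
(((R → P) ∧ S) → R): β-rule — branch into ¬((R → P) ∧ S)  //  R.
  branch 1 (add ¬((R → P) ∧ S)):
    ¬(R ↔ R): β-rule — branch into R, ¬R  //  ¬R, R.
      branch 1.1 (add R, ¬R):
        × closes — contains both R and ¬R.
      branch 1.2 (add ¬R, R):
        × closes — contains both R and ¬R.
  branch 2 (add R):
    ¬(R ↔ R): β-rule — branch into R, ¬R  //  ¬R, R.
      branch 2.1 (add R, ¬R):
        × closes — contains both R and ¬R.
      branch 2.2 (add ¬R, R):
        × closes — contains both R and ¬R.
All 4 branches close.
Every branch closed, so the premises entail the conclusion.

Yes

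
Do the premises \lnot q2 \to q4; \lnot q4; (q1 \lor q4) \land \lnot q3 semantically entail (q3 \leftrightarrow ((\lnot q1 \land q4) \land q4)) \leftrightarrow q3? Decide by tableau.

Initial set: {(\lnot q2 \to q4); \lnot q4; ((q1 \lor q4) \land \lnot q3); \lnot ((q3 \leftrightarrow ((\lnot q1 \land q4) \land q4)) \leftrightarrow q3)}.
((q1 \lor q4) \land \lnot q3): α-rule — add (q1 \lor q4), \lnot q3.
(\lnot q2 \to q4): β-rule — branch into \lnot \lnot q2  //  q4.
  branch 1 (add \lnot \lnot q2):
    \lnot ((q3 \leftrightarrow ((\lnot q1 \land q4) \land q4)) \leftrightarrow q3): β-rule — branch into (q3 \leftrightarrow ((\lnot q1 \land q4) \land q4)), \lnot q3  //  \lnot (q3 \leftrightarrow ((\lnot q1 \land q4) \land q4)), q3.
      branch 1.1 (add (q3 \leftrightarrow ((\lnot q1 \land q4) \land q4)), \lnot q3):
        (q1 \lor q4): β-rule — branch into q1  //  q4.
          branch 1.1.1 (add q1):
            (q3 \leftrightarrow ((\lnot q1 \land q4) \land q4)): β-rule — branch into q3, ((\lnot q1 \land q4) \land q4)  //  \lnot q3, \lnot ((\lnot q1 \land q4) \land q4).
              branch 1.1.1.1 (add q3, ((\lnot q1 \land q4) \land q4)):
                × closes — contains both q3 and \lnot q3.
              branch 1.1.1.2 (add \lnot q3, \lnot ((\lnot q1 \land q4) \land q4)):
                \lnot ((\lnot q1 \land q4) \land q4): β-rule — branch into \lnot (\lnot q1 \land q4)  //  \lnot q4.
                  branch 1.1.1.2.1 (add \lnot (\lnot q1 \land q4)):
                    \lnot (\lnot q1 \land q4): β-rule — branch into \lnot \lnot q1  //  \lnot q4.
                      branch 1.1.1.2.1.1 (add \lnot \lnot q1):
                        ○ open, literals {q1=true, q2=true, q3=false, q4=false}.
                      branch 1.1.1.2.1.2 (add \lnot q4):
                        ○ open, literals {q1=true, q2=true, q3=false, q4=false}.
                  branch 1.1.1.2.2 (add \lnot q4):
                    ○ open, literals {q1=true, q2=true, q3=false, q4=false}.
          branch 1.1.2 (add q4):
            × closes — contains both q4 and \lnot q4.
      branch 1.2 (add \lnot (q3 \leftrightarrow ((\lnot q1 \land q4) \land q4)), q3):
        × closes — contains both q3 and \lnot q3.
  branch 2 (add q4):
    × closes — contains both q4 and \lnot q4.
4 branches closed, 3 open.
An open branch gives a countermodel: q1=true, q2=true, q3=false, q4=false (unmentioned atoms arbitrary); the premises hold there but the conclusion fails.

No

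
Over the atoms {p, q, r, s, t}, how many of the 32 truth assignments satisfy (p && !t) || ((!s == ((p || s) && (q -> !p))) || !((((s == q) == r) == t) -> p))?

20

Initial set: {((p && !t) || ((!s == ((p || s) && (q -> !p))) || !((((s == q) == r) == t) -> p)))}.
((p && !t) || ((!s == ((p || s) && (q -> !p))) || !((((s == q) == r) == t) -> p))): β-rule — branch into (p && !t)  //  ((!s == ((p || s) && (q -> !p))) || !((((s == q) == r) == t) -> p)).
  branch 1 (add (p && !t)):
    (p && !t): α-rule — add p, !t.
    ○ open, literals {p=true, t=false}.
  branch 2 (add ((!s == ((p || s) && (q -> !p))) || !((((s == q) == r) == t) -> p))):
    ((!s == ((p || s) && (q -> !p))) || !((((s == q) == r) == t) -> p)): β-rule — branch into (!s == ((p || s) && (q -> !p)))  //  !((((s == q) == r) == t) -> p).
      branch 2.1 (add (!s == ((p || s) && (q -> !p)))):
        (!s == ((p || s) && (q -> !p))): β-rule — branch into !s, ((p || s) && (q -> !p))  //  !!s, !((p || s) && (q -> !p)).
          branch 2.1.1 (add !s, ((p || s) && (q -> !p))):
            ((p || s) && (q -> !p)): α-rule — add (p || s), (q -> !p).
            (p || s): β-rule — branch into p  //  s.
              branch 2.1.1.1 (add p):
                (q -> !p): β-rule — branch into !q  //  !p.
                  branch 2.1.1.1.1 (add !q):
                    ○ open, literals {p=true, q=false, s=false}.
                  branch 2.1.1.1.2 (add !p):
                    × closes — contains both p and !p.
              branch 2.1.1.2 (add s):
                × closes — contains both s and !s.
          branch 2.1.2 (add !!s, !((p || s) && (q -> !p))):
            !((p || s) && (q -> !p)): β-rule — branch into !(p || s)  //  !(q -> !p).
              branch 2.1.2.1 (add !(p || s)):
                !(p || s): α-rule — add !p, !s.
                × closes — contains both s and !s.
              branch 2.1.2.2 (add !(q -> !p)):
                !(q -> !p): α-rule — add q, !!p.
                ○ open, literals {p=true, q=true, s=true}.
      branch 2.2 (add !((((s == q) == r) == t) -> p)):
        !((((s == q) == r) == t) -> p): α-rule — add (((s == q) == r) == t), !p.
        (((s == q) == r) == t): β-rule — branch into ((s == q) == r), t  //  !((s == q) == r), !t.
          branch 2.2.1 (add ((s == q) == r), t):
            ((s == q) == r): β-rule — branch into (s == q), r  //  !(s == q), !r.
              branch 2.2.1.1 (add (s == q), r):
                (s == q): β-rule — branch into s, q  //  !s, !q.
                  branch 2.2.1.1.1 (add s, q):
                    ○ open, literals {p=false, q=true, r=true, s=true, t=true}.
                  branch 2.2.1.1.2 (add !s, !q):
                    ○ open, literals {p=false, q=false, r=true, s=false, t=true}.
              branch 2.2.1.2 (add !(s == q), !r):
                !(s == q): β-rule — branch into s, !q  //  !s, q.
                  branch 2.2.1.2.1 (add s, !q):
                    ○ open, literals {p=false, q=false, r=false, s=true, t=true}.
                  branch 2.2.1.2.2 (add !s, q):
                    ○ open, literals {p=false, q=true, r=false, s=false, t=true}.
          branch 2.2.2 (add !((s == q) == r), !t):
            !((s == q) == r): β-rule — branch into (s == q), !r  //  !(s == q), r.
              branch 2.2.2.1 (add (s == q), !r):
                (s == q): β-rule — branch into s, q  //  !s, !q.
                  branch 2.2.2.1.1 (add s, q):
                    ○ open, literals {p=false, q=true, r=false, s=true, t=false}.
                  branch 2.2.2.1.2 (add !s, !q):
                    ○ open, literals {p=false, q=false, r=false, s=false, t=false}.
              branch 2.2.2.2 (add !(s == q), r):
                !(s == q): β-rule — branch into s, !q  //  !s, q.
                  branch 2.2.2.2.1 (add s, !q):
                    ○ open, literals {p=false, q=false, r=true, s=true, t=false}.
                  branch 2.2.2.2.2 (add !s, q):
                    ○ open, literals {p=false, q=true, r=true, s=false, t=false}.
3 branches closed, 11 open.
Each open branch fixes some atoms; the unmentioned ones are free. Counting distinct full assignments: branch {p=true, t=false} (q, r, s) contributes 8 new; branch {p=true, q=false, s=false} (r, t) contributes 2 new; branch {p=true, q=true, s=true} (r, t) contributes 2 new; branch {p=false, q=true, r=true, s=true, t=true} (none free) contributes 1 new; branch {p=false, q=false, r=true, s=false, t=true} (none free) contributes 1 new; branch {p=false, q=false, r=false, s=true, t=true} (none free) contributes 1 new; branch {p=false, q=true, r=false, s=false, t=true} (none free) contributes 1 new; branch {p=false, q=true, r=false, s=true, t=false} (none free) contributes 1 new; branch {p=false, q=false, r=false, s=false, t=false} (none free) contributes 1 new; branch {p=false, q=false, r=true, s=true, t=false} (none free) contributes 1 new; branch {p=false, q=true, r=true, s=false, t=false} (none free) contributes 1 new. Total: 20.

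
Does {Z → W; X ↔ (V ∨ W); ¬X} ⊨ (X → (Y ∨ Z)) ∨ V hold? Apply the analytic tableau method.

Yes

Initial set: {(Z → W); (X ↔ (V ∨ W)); ¬X; ¬((X → (Y ∨ Z)) ∨ V)}.
¬((X → (Y ∨ Z)) ∨ V): α-rule — add ¬(X → (Y ∨ Z)), ¬V.
¬(X → (Y ∨ Z)): α-rule — add X, ¬(Y ∨ Z).
× closes — contains both X and ¬X.
All 1 branch closes.
Every branch closed, so the premises entail the conclusion.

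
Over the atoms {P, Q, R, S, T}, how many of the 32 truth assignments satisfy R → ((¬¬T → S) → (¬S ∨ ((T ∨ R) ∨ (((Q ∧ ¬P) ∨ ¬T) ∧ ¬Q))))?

Initial set: {(R → ((¬¬T → S) → (¬S ∨ ((T ∨ R) ∨ (((Q ∧ ¬P) ∨ ¬T) ∧ ¬Q)))))}.
(R → ((¬¬T → S) → (¬S ∨ ((T ∨ R) ∨ (((Q ∧ ¬P) ∨ ¬T) ∧ ¬Q))))): β-rule — branch into ¬R  //  ((¬¬T → S) → (¬S ∨ ((T ∨ R) ∨ (((Q ∧ ¬P) ∨ ¬T) ∧ ¬Q)))).
  branch 1 (add ¬R):
    ○ open, literals {R=false}.
  branch 2 (add ((¬¬T → S) → (¬S ∨ ((T ∨ R) ∨ (((Q ∧ ¬P) ∨ ¬T) ∧ ¬Q))))):
    ((¬¬T → S) → (¬S ∨ ((T ∨ R) ∨ (((Q ∧ ¬P) ∨ ¬T) ∧ ¬Q)))): β-rule — branch into ¬(¬¬T → S)  //  (¬S ∨ ((T ∨ R) ∨ (((Q ∧ ¬P) ∨ ¬T) ∧ ¬Q))).
      branch 2.1 (add ¬(¬¬T → S)):
        ¬(¬¬T → S): α-rule — add ¬¬T, ¬S.
        ¬¬T: drop double negation, giving T.
        ○ open, literals {S=false, T=true}.
      branch 2.2 (add (¬S ∨ ((T ∨ R) ∨ (((Q ∧ ¬P) ∨ ¬T) ∧ ¬Q)))):
        (¬S ∨ ((T ∨ R) ∨ (((Q ∧ ¬P) ∨ ¬T) ∧ ¬Q))): β-rule — branch into ¬S  //  ((T ∨ R) ∨ (((Q ∧ ¬P) ∨ ¬T) ∧ ¬Q)).
          branch 2.2.1 (add ¬S):
            ○ open, literals {S=false}.
          branch 2.2.2 (add ((T ∨ R) ∨ (((Q ∧ ¬P) ∨ ¬T) ∧ ¬Q))):
            ((T ∨ R) ∨ (((Q ∧ ¬P) ∨ ¬T) ∧ ¬Q)): β-rule — branch into (T ∨ R)  //  (((Q ∧ ¬P) ∨ ¬T) ∧ ¬Q).
              branch 2.2.2.1 (add (T ∨ R)):
                (T ∨ R): β-rule — branch into T  //  R.
                  branch 2.2.2.1.1 (add T):
                    ○ open, literals {T=true}.
                  branch 2.2.2.1.2 (add R):
                    ○ open, literals {R=true}.
              branch 2.2.2.2 (add (((Q ∧ ¬P) ∨ ¬T) ∧ ¬Q)):
                (((Q ∧ ¬P) ∨ ¬T) ∧ ¬Q): α-rule — add ((Q ∧ ¬P) ∨ ¬T), ¬Q.
                ((Q ∧ ¬P) ∨ ¬T): β-rule — branch into (Q ∧ ¬P)  //  ¬T.
                  branch 2.2.2.2.1 (add (Q ∧ ¬P)):
                    (Q ∧ ¬P): α-rule — add Q, ¬P.
                    × closes — contains both Q and ¬Q.
                  branch 2.2.2.2.2 (add ¬T):
                    ○ open, literals {Q=false, T=false}.
1 branch closed, 6 open.
Each open branch fixes some atoms; the unmentioned ones are free. Counting distinct full assignments: branch {R=false} (P, Q, S, T) contributes 16 new; branch {S=false, T=true} (P, Q, R) contributes 4 new; branch {S=false} (P, Q, R, T) contributes 4 new; branch {T=true} (P, Q, R, S) contributes 4 new; branch {R=true} (P, Q, S, T) contributes 4 new; branch {Q=false, T=false} (P, R, S) contributes 0 new. Total: 32.

32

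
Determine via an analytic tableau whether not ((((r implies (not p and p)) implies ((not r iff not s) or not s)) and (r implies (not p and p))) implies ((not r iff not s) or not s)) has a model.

Unsatisfiable

Initial set: {T not ((((r implies (not p and p)) implies ((not r iff not s) or not s)) and (r implies (not p and p))) implies ((not r iff not s) or not s))}.
T not ((((r implies (not p and p)) implies ((not r iff not s) or not s)) and (r implies (not p and p))) implies ((not r iff not s) or not s)): α-rule — add T (((r implies (not p and p)) implies ((not r iff not s) or not s)) and (r implies (not p and p))), F ((not r iff not s) or not s).
T (((r implies (not p and p)) implies ((not r iff not s) or not s)) and (r implies (not p and p))): α-rule — add T ((r implies (not p and p)) implies ((not r iff not s) or not s)), T (r implies (not p and p)).
F ((not r iff not s) or not s): α-rule — add F (not r iff not s), F not s.
T ((r implies (not p and p)) implies ((not r iff not s) or not s)): β-rule — branch into F (r implies (not p and p))  //  T ((not r iff not s) or not s).
  branch 1 (add F (r implies (not p and p))):
    F (r implies (not p and p)): α-rule — add T r, F (not p and p).
    T (r implies (not p and p)): β-rule — branch into F r  //  T (not p and p).
      branch 1.1 (add F r):
        × closes — contains both r and not r.
      branch 1.2 (add T (not p and p)):
        T (not p and p): α-rule — add T not p, T p.
        × closes — contains both p and not p.
  branch 2 (add T ((not r iff not s) or not s)):
    T (r implies (not p and p)): β-rule — branch into F r  //  T (not p and p).
      branch 2.1 (add F r):
        F (not r iff not s): β-rule — branch into T not r, F not s  //  F not r, T not s.
          branch 2.1.1 (add T not r, F not s):
            T ((not r iff not s) or not s): β-rule — branch into T (not r iff not s)  //  T not s.
              branch 2.1.1.1 (add T (not r iff not s)):
                T (not r iff not s): β-rule — branch into T not r, T not s  //  F not r, F not s.
                  branch 2.1.1.1.1 (add T not r, T not s):
                    × closes — contains both s and not s.
                  branch 2.1.1.1.2 (add F not r, F not s):
                    × closes — contains both r and not r.
              branch 2.1.1.2 (add T not s):
                × closes — contains both s and not s.
          branch 2.1.2 (add F not r, T not s):
            × closes — contains both r and not r.
      branch 2.2 (add T (not p and p)):
        T (not p and p): α-rule — add T not p, T p.
        × closes — contains both p and not p.
All 7 branches close.
Every branch closed; the formula is unsatisfiable.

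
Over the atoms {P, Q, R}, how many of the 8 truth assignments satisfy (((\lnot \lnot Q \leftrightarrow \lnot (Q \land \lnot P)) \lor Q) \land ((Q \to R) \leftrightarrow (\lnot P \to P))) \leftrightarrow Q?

Initial set: {T ((((\lnot \lnot Q \leftrightarrow \lnot (Q \land \lnot P)) \lor Q) \land ((Q \to R) \leftrightarrow (\lnot P \to P))) \leftrightarrow Q)}.
T ((((\lnot \lnot Q \leftrightarrow \lnot (Q \land \lnot P)) \lor Q) \land ((Q \to R) \leftrightarrow (\lnot P \to P))) \leftrightarrow Q): β-rule — branch into T (((\lnot \lnot Q \leftrightarrow \lnot (Q \land \lnot P)) \lor Q) \land ((Q \to R) \leftrightarrow (\lnot P \to P))), T Q  //  F (((\lnot \lnot Q \leftrightarrow \lnot (Q \land \lnot P)) \lor Q) \land ((Q \to R) \leftrightarrow (\lnot P \to P))), F Q.
  branch 1 (add T (((\lnot \lnot Q \leftrightarrow \lnot (Q \land \lnot P)) \lor Q) \land ((Q \to R) \leftrightarrow (\lnot P \to P))), T Q):
    T (((\lnot \lnot Q \leftrightarrow \lnot (Q \land \lnot P)) \lor Q) \land ((Q \to R) \leftrightarrow (\lnot P \to P))): α-rule — add T ((\lnot \lnot Q \leftrightarrow \lnot (Q \land \lnot P)) \lor Q), T ((Q \to R) \leftrightarrow (\lnot P \to P)).
    T ((\lnot \lnot Q \leftrightarrow \lnot (Q \land \lnot P)) \lor Q): β-rule — branch into T (\lnot \lnot Q \leftrightarrow \lnot (Q \land \lnot P))  //  T Q.
      branch 1.1 (add T (\lnot \lnot Q \leftrightarrow \lnot (Q \land \lnot P))):
        T ((Q \to R) \leftrightarrow (\lnot P \to P)): β-rule — branch into T (Q \to R), T (\lnot P \to P)  //  F (Q \to R), F (\lnot P \to P).
          branch 1.1.1 (add T (Q \to R), T (\lnot P \to P)):
            T (\lnot \lnot Q \leftrightarrow \lnot (Q \land \lnot P)): β-rule — branch into T \lnot \lnot Q, T \lnot (Q \land \lnot P)  //  F \lnot \lnot Q, F \lnot (Q \land \lnot P).
              branch 1.1.1.1 (add T \lnot \lnot Q, T \lnot (Q \land \lnot P)):
                T \lnot \lnot Q: drop double negation, giving T Q.
                T (Q \to R): β-rule — branch into F Q  //  T R.
                  branch 1.1.1.1.1 (add F Q):
                    × closes — contains both Q and \lnot Q.
                  branch 1.1.1.1.2 (add T R):
                    T (\lnot P \to P): β-rule — branch into F \lnot P  //  T P.
                      branch 1.1.1.1.2.1 (add F \lnot P):
                        T \lnot (Q \land \lnot P): β-rule — branch into F Q  //  F \lnot P.
                          branch 1.1.1.1.2.1.1 (add F Q):
                            × closes — contains both Q and \lnot Q.
                          branch 1.1.1.1.2.1.2 (add F \lnot P):
                            ○ open, literals {P=1, Q=1, R=1}.
                      branch 1.1.1.1.2.2 (add T P):
                        T \lnot (Q \land \lnot P): β-rule — branch into F Q  //  F \lnot P.
                          branch 1.1.1.1.2.2.1 (add F Q):
                            × closes — contains both Q and \lnot Q.
                          branch 1.1.1.1.2.2.2 (add F \lnot P):
                            ○ open, literals {P=1, Q=1, R=1}.
              branch 1.1.1.2 (add F \lnot \lnot Q, F \lnot (Q \land \lnot P)):
                F \lnot \lnot Q: drop double negation, giving F Q.
                × closes — contains both Q and \lnot Q.
          branch 1.1.2 (add F (Q \to R), F (\lnot P \to P)):
            F (Q \to R): α-rule — add T Q, F R.
            F (\lnot P \to P): α-rule — add T \lnot P, F P.
            T (\lnot \lnot Q \leftrightarrow \lnot (Q \land \lnot P)): β-rule — branch into T \lnot \lnot Q, T \lnot (Q \land \lnot P)  //  F \lnot \lnot Q, F \lnot (Q \land \lnot P).
              branch 1.1.2.1 (add T \lnot \lnot Q, T \lnot (Q \land \lnot P)):
                T \lnot \lnot Q: drop double negation, giving T Q.
                T \lnot (Q \land \lnot P): β-rule — branch into F Q  //  F \lnot P.
                  branch 1.1.2.1.1 (add F Q):
                    × closes — contains both Q and \lnot Q.
                  branch 1.1.2.1.2 (add F \lnot P):
                    × closes — contains both P and \lnot P.
              branch 1.1.2.2 (add F \lnot \lnot Q, F \lnot (Q \land \lnot P)):
                F \lnot \lnot Q: drop double negation, giving F Q.
                × closes — contains both Q and \lnot Q.
      branch 1.2 (add T Q):
        T ((Q \to R) \leftrightarrow (\lnot P \to P)): β-rule — branch into T (Q \to R), T (\lnot P \to P)  //  F (Q \to R), F (\lnot P \to P).
          branch 1.2.1 (add T (Q \to R), T (\lnot P \to P)):
            T (Q \to R): β-rule — branch into F Q  //  T R.
              branch 1.2.1.1 (add F Q):
                × closes — contains both Q and \lnot Q.
              branch 1.2.1.2 (add T R):
                T (\lnot P \to P): β-rule — branch into F \lnot P  //  T P.
                  branch 1.2.1.2.1 (add F \lnot P):
                    ○ open, literals {P=1, Q=1, R=1}.
                  branch 1.2.1.2.2 (add T P):
                    ○ open, literals {P=1, Q=1, R=1}.
          branch 1.2.2 (add F (Q \to R), F (\lnot P \to P)):
            F (Q \to R): α-rule — add T Q, F R.
            F (\lnot P \to P): α-rule — add T \lnot P, F P.
            ○ open, literals {P=0, Q=1, R=0}.
  branch 2 (add F (((\lnot \lnot Q \leftrightarrow \lnot (Q \land \lnot P)) \lor Q) \land ((Q \to R) \leftrightarrow (\lnot P \to P))), F Q):
    F (((\lnot \lnot Q \leftrightarrow \lnot (Q \land \lnot P)) \lor Q) \land ((Q \to R) \leftrightarrow (\lnot P \to P))): β-rule — branch into F ((\lnot \lnot Q \leftrightarrow \lnot (Q \land \lnot P)) \lor Q)  //  F ((Q \to R) \leftrightarrow (\lnot P \to P)).
      branch 2.1 (add F ((\lnot \lnot Q \leftrightarrow \lnot (Q \land \lnot P)) \lor Q)):
        F ((\lnot \lnot Q \leftrightarrow \lnot (Q \land \lnot P)) \lor Q): α-rule — add F (\lnot \lnot Q \leftrightarrow \lnot (Q \land \lnot P)), F Q.
        F (\lnot \lnot Q \leftrightarrow \lnot (Q \land \lnot P)): β-rule — branch into T \lnot \lnot Q, F \lnot (Q \land \lnot P)  //  F \lnot \lnot Q, T \lnot (Q \land \lnot P).
          branch 2.1.1 (add T \lnot \lnot Q, F \lnot (Q \land \lnot P)):
            T \lnot \lnot Q: drop double negation, giving T Q.
            × closes — contains both Q and \lnot Q.
          branch 2.1.2 (add F \lnot \lnot Q, T \lnot (Q \land \lnot P)):
            F \lnot \lnot Q: drop double negation, giving F Q.
            T \lnot (Q \land \lnot P): β-rule — branch into F Q  //  F \lnot P.
              branch 2.1.2.1 (add F Q):
                ○ open, literals {Q=0}.
              branch 2.1.2.2 (add F \lnot P):
                ○ open, literals {P=1, Q=0}.
      branch 2.2 (add F ((Q \to R) \leftrightarrow (\lnot P \to P))):
        F ((Q \to R) \leftrightarrow (\lnot P \to P)): β-rule — branch into T (Q \to R), F (\lnot P \to P)  //  F (Q \to R), T (\lnot P \to P).
          branch 2.2.1 (add T (Q \to R), F (\lnot P \to P)):
            F (\lnot P \to P): α-rule — add T \lnot P, F P.
            T (Q \to R): β-rule — branch into F Q  //  T R.
              branch 2.2.1.1 (add F Q):
                ○ open, literals {P=0, Q=0}.
              branch 2.2.1.2 (add T R):
                ○ open, literals {P=0, Q=0, R=1}.
          branch 2.2.2 (add F (Q \to R), T (\lnot P \to P)):
            F (Q \to R): α-rule — add T Q, F R.
            × closes — contains both Q and \lnot Q.
10 branches closed, 9 open.
Each open branch fixes some atoms; the unmentioned ones are free. Counting distinct full assignments: branch {P=1, Q=1, R=1} (none free) contributes 1 new; branch {P=1, Q=1, R=1} (none free) contributes 0 new; branch {P=1, Q=1, R=1} (none free) contributes 0 new; branch {P=1, Q=1, R=1} (none free) contributes 0 new; branch {P=0, Q=1, R=0} (none free) contributes 1 new; branch {Q=0} (P, R) contributes 4 new; branch {P=1, Q=0} (R) contributes 0 new; branch {P=0, Q=0} (R) contributes 0 new; branch {P=0, Q=0, R=1} (none free) contributes 0 new. Total: 6.

6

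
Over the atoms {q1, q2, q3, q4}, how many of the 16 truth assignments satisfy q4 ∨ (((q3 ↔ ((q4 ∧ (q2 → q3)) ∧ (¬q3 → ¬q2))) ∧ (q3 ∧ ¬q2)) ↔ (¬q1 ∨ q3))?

Initial set: {T (q4 ∨ (((q3 ↔ ((q4 ∧ (q2 → q3)) ∧ (¬q3 → ¬q2))) ∧ (q3 ∧ ¬q2)) ↔ (¬q1 ∨ q3)))}.
T (q4 ∨ (((q3 ↔ ((q4 ∧ (q2 → q3)) ∧ (¬q3 → ¬q2))) ∧ (q3 ∧ ¬q2)) ↔ (¬q1 ∨ q3))): β-rule — branch into T q4  //  T (((q3 ↔ ((q4 ∧ (q2 → q3)) ∧ (¬q3 → ¬q2))) ∧ (q3 ∧ ¬q2)) ↔ (¬q1 ∨ q3)).
  branch 1 (add T q4):
    ○ open, literals {q4=T}.
  branch 2 (add T (((q3 ↔ ((q4 ∧ (q2 → q3)) ∧ (¬q3 → ¬q2))) ∧ (q3 ∧ ¬q2)) ↔ (¬q1 ∨ q3))):
    T (((q3 ↔ ((q4 ∧ (q2 → q3)) ∧ (¬q3 → ¬q2))) ∧ (q3 ∧ ¬q2)) ↔ (¬q1 ∨ q3)): β-rule — branch into T ((q3 ↔ ((q4 ∧ (q2 → q3)) ∧ (¬q3 → ¬q2))) ∧ (q3 ∧ ¬q2)), T (¬q1 ∨ q3)  //  F ((q3 ↔ ((q4 ∧ (q2 → q3)) ∧ (¬q3 → ¬q2))) ∧ (q3 ∧ ¬q2)), F (¬q1 ∨ q3).
      branch 2.1 (add T ((q3 ↔ ((q4 ∧ (q2 → q3)) ∧ (¬q3 → ¬q2))) ∧ (q3 ∧ ¬q2)), T (¬q1 ∨ q3)):
        T ((q3 ↔ ((q4 ∧ (q2 → q3)) ∧ (¬q3 → ¬q2))) ∧ (q3 ∧ ¬q2)): α-rule — add T (q3 ↔ ((q4 ∧ (q2 → q3)) ∧ (¬q3 → ¬q2))), T (q3 ∧ ¬q2).
        T (q3 ∧ ¬q2): α-rule — add T q3, T ¬q2.
        T (¬q1 ∨ q3): β-rule — branch into T ¬q1  //  T q3.
          branch 2.1.1 (add T ¬q1):
            T (q3 ↔ ((q4 ∧ (q2 → q3)) ∧ (¬q3 → ¬q2))): β-rule — branch into T q3, T ((q4 ∧ (q2 → q3)) ∧ (¬q3 → ¬q2))  //  F q3, F ((q4 ∧ (q2 → q3)) ∧ (¬q3 → ¬q2)).
              branch 2.1.1.1 (add T q3, T ((q4 ∧ (q2 → q3)) ∧ (¬q3 → ¬q2))):
                T ((q4 ∧ (q2 → q3)) ∧ (¬q3 → ¬q2)): α-rule — add T (q4 ∧ (q2 → q3)), T (¬q3 → ¬q2).
                T (q4 ∧ (q2 → q3)): α-rule — add T q4, T (q2 → q3).
                T (¬q3 → ¬q2): β-rule — branch into F ¬q3  //  T ¬q2.
                  branch 2.1.1.1.1 (add F ¬q3):
                    T (q2 → q3): β-rule — branch into F q2  //  T q3.
                      branch 2.1.1.1.1.1 (add F q2):
                        ○ open, literals {q1=F, q2=F, q3=T, q4=T}.
                      branch 2.1.1.1.1.2 (add T q3):
                        ○ open, literals {q1=F, q2=F, q3=T, q4=T}.
                  branch 2.1.1.1.2 (add T ¬q2):
                    T (q2 → q3): β-rule — branch into F q2  //  T q3.
                      branch 2.1.1.1.2.1 (add F q2):
                        ○ open, literals {q1=F, q2=F, q3=T, q4=T}.
                      branch 2.1.1.1.2.2 (add T q3):
                        ○ open, literals {q1=F, q2=F, q3=T, q4=T}.
              branch 2.1.1.2 (add F q3, F ((q4 ∧ (q2 → q3)) ∧ (¬q3 → ¬q2))):
                × closes — contains both q3 and ¬q3.
          branch 2.1.2 (add T q3):
            T (q3 ↔ ((q4 ∧ (q2 → q3)) ∧ (¬q3 → ¬q2))): β-rule — branch into T q3, T ((q4 ∧ (q2 → q3)) ∧ (¬q3 → ¬q2))  //  F q3, F ((q4 ∧ (q2 → q3)) ∧ (¬q3 → ¬q2)).
              branch 2.1.2.1 (add T q3, T ((q4 ∧ (q2 → q3)) ∧ (¬q3 → ¬q2))):
                T ((q4 ∧ (q2 → q3)) ∧ (¬q3 → ¬q2)): α-rule — add T (q4 ∧ (q2 → q3)), T (¬q3 → ¬q2).
                T (q4 ∧ (q2 → q3)): α-rule — add T q4, T (q2 → q3).
                T (¬q3 → ¬q2): β-rule — branch into F ¬q3  //  T ¬q2.
                  branch 2.1.2.1.1 (add F ¬q3):
                    T (q2 → q3): β-rule — branch into F q2  //  T q3.
                      branch 2.1.2.1.1.1 (add F q2):
                        ○ open, literals {q2=F, q3=T, q4=T}.
                      branch 2.1.2.1.1.2 (add T q3):
                        ○ open, literals {q2=F, q3=T, q4=T}.
                  branch 2.1.2.1.2 (add T ¬q2):
                    T (q2 → q3): β-rule — branch into F q2  //  T q3.
                      branch 2.1.2.1.2.1 (add F q2):
                        ○ open, literals {q2=F, q3=T, q4=T}.
                      branch 2.1.2.1.2.2 (add T q3):
                        ○ open, literals {q2=F, q3=T, q4=T}.
              branch 2.1.2.2 (add F q3, F ((q4 ∧ (q2 → q3)) ∧ (¬q3 → ¬q2))):
                × closes — contains both q3 and ¬q3.
      branch 2.2 (add F ((q3 ↔ ((q4 ∧ (q2 → q3)) ∧ (¬q3 → ¬q2))) ∧ (q3 ∧ ¬q2)), F (¬q1 ∨ q3)):
        F (¬q1 ∨ q3): α-rule — add F ¬q1, F q3.
        F ((q3 ↔ ((q4 ∧ (q2 → q3)) ∧ (¬q3 → ¬q2))) ∧ (q3 ∧ ¬q2)): β-rule — branch into F (q3 ↔ ((q4 ∧ (q2 → q3)) ∧ (¬q3 → ¬q2)))  //  F (q3 ∧ ¬q2).
          branch 2.2.1 (add F (q3 ↔ ((q4 ∧ (q2 → q3)) ∧ (¬q3 → ¬q2)))):
            F (q3 ↔ ((q4 ∧ (q2 → q3)) ∧ (¬q3 → ¬q2))): β-rule — branch into T q3, F ((q4 ∧ (q2 → q3)) ∧ (¬q3 → ¬q2))  //  F q3, T ((q4 ∧ (q2 → q3)) ∧ (¬q3 → ¬q2)).
              branch 2.2.1.1 (add T q3, F ((q4 ∧ (q2 → q3)) ∧ (¬q3 → ¬q2))):
                × closes — contains both q3 and ¬q3.
              branch 2.2.1.2 (add F q3, T ((q4 ∧ (q2 → q3)) ∧ (¬q3 → ¬q2))):
                T ((q4 ∧ (q2 → q3)) ∧ (¬q3 → ¬q2)): α-rule — add T (q4 ∧ (q2 → q3)), T (¬q3 → ¬q2).
                T (q4 ∧ (q2 → q3)): α-rule — add T q4, T (q2 → q3).
                T (¬q3 → ¬q2): β-rule — branch into F ¬q3  //  T ¬q2.
                  branch 2.2.1.2.1 (add F ¬q3):
                    × closes — contains both q3 and ¬q3.
                  branch 2.2.1.2.2 (add T ¬q2):
                    T (q2 → q3): β-rule — branch into F q2  //  T q3.
                      branch 2.2.1.2.2.1 (add F q2):
                        ○ open, literals {q1=T, q2=F, q3=F, q4=T}.
                      branch 2.2.1.2.2.2 (add T q3):
                        × closes — contains both q3 and ¬q3.
          branch 2.2.2 (add F (q3 ∧ ¬q2)):
            F (q3 ∧ ¬q2): β-rule — branch into F q3  //  F ¬q2.
              branch 2.2.2.1 (add F q3):
                ○ open, literals {q1=T, q3=F}.
              branch 2.2.2.2 (add F ¬q2):
                ○ open, literals {q1=T, q2=T, q3=F}.
5 branches closed, 12 open.
Each open branch fixes some atoms; the unmentioned ones are free. Counting distinct full assignments: branch {q4=T} (q1, q2, q3) contributes 8 new; branch {q1=F, q2=F, q3=T, q4=T} (none free) contributes 0 new; branch {q1=F, q2=F, q3=T, q4=T} (none free) contributes 0 new; branch {q1=F, q2=F, q3=T, q4=T} (none free) contributes 0 new; branch {q1=F, q2=F, q3=T, q4=T} (none free) contributes 0 new; branch {q2=F, q3=T, q4=T} (q1) contributes 0 new; branch {q2=F, q3=T, q4=T} (q1) contributes 0 new; branch {q2=F, q3=T, q4=T} (q1) contributes 0 new; branch {q2=F, q3=T, q4=T} (q1) contributes 0 new; branch {q1=T, q2=F, q3=F, q4=T} (none free) contributes 0 new; branch {q1=T, q3=F} (q2, q4) contributes 2 new; branch {q1=T, q2=T, q3=F} (q4) contributes 0 new. Total: 10.

10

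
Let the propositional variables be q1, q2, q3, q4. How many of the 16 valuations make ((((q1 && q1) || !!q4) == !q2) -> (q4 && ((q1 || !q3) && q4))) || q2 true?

13

Initial set: {(((((q1 && q1) || !!q4) == !q2) -> (q4 && ((q1 || !q3) && q4))) || q2)}.
(((((q1 && q1) || !!q4) == !q2) -> (q4 && ((q1 || !q3) && q4))) || q2): β-rule — branch into ((((q1 && q1) || !!q4) == !q2) -> (q4 && ((q1 || !q3) && q4)))  //  q2.
  branch 1 (add ((((q1 && q1) || !!q4) == !q2) -> (q4 && ((q1 || !q3) && q4)))):
    ((((q1 && q1) || !!q4) == !q2) -> (q4 && ((q1 || !q3) && q4))): β-rule — branch into !(((q1 && q1) || !!q4) == !q2)  //  (q4 && ((q1 || !q3) && q4)).
      branch 1.1 (add !(((q1 && q1) || !!q4) == !q2)):
        !(((q1 && q1) || !!q4) == !q2): β-rule — branch into ((q1 && q1) || !!q4), !!q2  //  !((q1 && q1) || !!q4), !q2.
          branch 1.1.1 (add ((q1 && q1) || !!q4), !!q2):
            ((q1 && q1) || !!q4): β-rule — branch into (q1 && q1)  //  !!q4.
              branch 1.1.1.1 (add (q1 && q1)):
                (q1 && q1): α-rule — add q1, q1.
                ○ open, literals {q1=1, q2=1}.
              branch 1.1.1.2 (add !!q4):
                !!q4: drop double negation, giving q4.
                ○ open, literals {q2=1, q4=1}.
          branch 1.1.2 (add !((q1 && q1) || !!q4), !q2):
            !((q1 && q1) || !!q4): α-rule — add !(q1 && q1), !!!q4.
            !!!q4: drop double negation, giving !q4.
            !(q1 && q1): β-rule — branch into !q1  //  !q1.
              branch 1.1.2.1 (add !q1):
                ○ open, literals {q1=0, q2=0, q4=0}.
              branch 1.1.2.2 (add !q1):
                ○ open, literals {q1=0, q2=0, q4=0}.
      branch 1.2 (add (q4 && ((q1 || !q3) && q4))):
        (q4 && ((q1 || !q3) && q4)): α-rule — add q4, ((q1 || !q3) && q4).
        ((q1 || !q3) && q4): α-rule — add (q1 || !q3), q4.
        (q1 || !q3): β-rule — branch into q1  //  !q3.
          branch 1.2.1 (add q1):
            ○ open, literals {q1=1, q4=1}.
          branch 1.2.2 (add !q3):
            ○ open, literals {q3=0, q4=1}.
  branch 2 (add q2):
    ○ open, literals {q2=1}.
0 branches closed, 7 open.
Each open branch fixes some atoms; the unmentioned ones are free. Counting distinct full assignments: branch {q1=1, q2=1} (q3, q4) contributes 4 new; branch {q2=1, q4=1} (q1, q3) contributes 2 new; branch {q1=0, q2=0, q4=0} (q3) contributes 2 new; branch {q1=0, q2=0, q4=0} (q3) contributes 0 new; branch {q1=1, q4=1} (q2, q3) contributes 2 new; branch {q3=0, q4=1} (q1, q2) contributes 1 new; branch {q2=1} (q1, q3, q4) contributes 2 new. Total: 13.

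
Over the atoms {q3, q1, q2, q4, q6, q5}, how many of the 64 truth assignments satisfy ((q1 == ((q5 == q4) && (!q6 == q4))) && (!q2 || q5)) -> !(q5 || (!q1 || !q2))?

40

Initial set: {(((q1 == ((q5 == q4) && (!q6 == q4))) && (!q2 || q5)) -> !(q5 || (!q1 || !q2)))}.
(((q1 == ((q5 == q4) && (!q6 == q4))) && (!q2 || q5)) -> !(q5 || (!q1 || !q2))): β-rule — branch into !((q1 == ((q5 == q4) && (!q6 == q4))) && (!q2 || q5))  //  !(q5 || (!q1 || !q2)).
  branch 1 (add !((q1 == ((q5 == q4) && (!q6 == q4))) && (!q2 || q5))):
    !((q1 == ((q5 == q4) && (!q6 == q4))) && (!q2 || q5)): β-rule — branch into !(q1 == ((q5 == q4) && (!q6 == q4)))  //  !(!q2 || q5).
      branch 1.1 (add !(q1 == ((q5 == q4) && (!q6 == q4)))):
        !(q1 == ((q5 == q4) && (!q6 == q4))): β-rule — branch into q1, !((q5 == q4) && (!q6 == q4))  //  !q1, ((q5 == q4) && (!q6 == q4)).
          branch 1.1.1 (add q1, !((q5 == q4) && (!q6 == q4))):
            !((q5 == q4) && (!q6 == q4)): β-rule — branch into !(q5 == q4)  //  !(!q6 == q4).
              branch 1.1.1.1 (add !(q5 == q4)):
                !(q5 == q4): β-rule — branch into q5, !q4  //  !q5, q4.
                  branch 1.1.1.1.1 (add q5, !q4):
                    ○ open, literals {q1=1, q4=0, q5=1}.
                  branch 1.1.1.1.2 (add !q5, q4):
                    ○ open, literals {q1=1, q4=1, q5=0}.
              branch 1.1.1.2 (add !(!q6 == q4)):
                !(!q6 == q4): β-rule — branch into !q6, !q4  //  !!q6, q4.
                  branch 1.1.1.2.1 (add !q6, !q4):
                    ○ open, literals {q1=1, q4=0, q6=0}.
                  branch 1.1.1.2.2 (add !!q6, q4):
                    ○ open, literals {q1=1, q4=1, q6=1}.
          branch 1.1.2 (add !q1, ((q5 == q4) && (!q6 == q4))):
            ((q5 == q4) && (!q6 == q4)): α-rule — add (q5 == q4), (!q6 == q4).
            (q5 == q4): β-rule — branch into q5, q4  //  !q5, !q4.
              branch 1.1.2.1 (add q5, q4):
                (!q6 == q4): β-rule — branch into !q6, q4  //  !!q6, !q4.
                  branch 1.1.2.1.1 (add !q6, q4):
                    ○ open, literals {q1=0, q4=1, q5=1, q6=0}.
                  branch 1.1.2.1.2 (add !!q6, !q4):
                    × closes — contains both q4 and !q4.
              branch 1.1.2.2 (add !q5, !q4):
                (!q6 == q4): β-rule — branch into !q6, q4  //  !!q6, !q4.
                  branch 1.1.2.2.1 (add !q6, q4):
                    × closes — contains both q4 and !q4.
                  branch 1.1.2.2.2 (add !!q6, !q4):
                    ○ open, literals {q1=0, q4=0, q5=0, q6=1}.
      branch 1.2 (add !(!q2 || q5)):
        !(!q2 || q5): α-rule — add !!q2, !q5.
        ○ open, literals {q2=1, q5=0}.
  branch 2 (add !(q5 || (!q1 || !q2))):
    !(q5 || (!q1 || !q2)): α-rule — add !q5, !(!q1 || !q2).
    !(!q1 || !q2): α-rule — add !!q1, !!q2.
    ○ open, literals {q1=1, q2=1, q5=0}.
2 branches closed, 8 open.
Each open branch fixes some atoms; the unmentioned ones are free. Counting distinct full assignments: branch {q1=1, q4=0, q5=1} (q3, q2, q6) contributes 8 new; branch {q1=1, q4=1, q5=0} (q3, q2, q6) contributes 8 new; branch {q1=1, q4=0, q6=0} (q3, q2, q5) contributes 4 new; branch {q1=1, q4=1, q6=1} (q3, q2, q5) contributes 4 new; branch {q1=0, q4=1, q5=1, q6=0} (q3, q2) contributes 4 new; branch {q1=0, q4=0, q5=0, q6=1} (q3, q2) contributes 4 new; branch {q2=1, q5=0} (q3, q1, q4, q6) contributes 8 new; branch {q1=1, q2=1, q5=0} (q3, q4, q6) contributes 0 new. Total: 40.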